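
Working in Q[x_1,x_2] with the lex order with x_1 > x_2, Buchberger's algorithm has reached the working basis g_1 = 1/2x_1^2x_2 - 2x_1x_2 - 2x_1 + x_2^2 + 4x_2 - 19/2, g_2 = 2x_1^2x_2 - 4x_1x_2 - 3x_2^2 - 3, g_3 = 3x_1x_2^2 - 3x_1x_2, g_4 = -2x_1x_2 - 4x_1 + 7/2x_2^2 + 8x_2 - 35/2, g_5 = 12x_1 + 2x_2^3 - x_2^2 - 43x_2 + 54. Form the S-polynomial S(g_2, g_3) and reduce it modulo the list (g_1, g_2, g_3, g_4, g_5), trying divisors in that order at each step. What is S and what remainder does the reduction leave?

lcm(LM(g_2), LM(g_3)) = x_1^2x_2^2.
S = (lcm/LT(g_2))·g_2 − (lcm/LT(g_3))·g_3 = x_1^2x_2 - 2x_1x_2^2 - 3/2x_2^3 - 3/2x_2.
Reduce S modulo (g_1, g_2, g_3, g_4, g_5) in that order:
  leading term x_1^2x_2: subtract (2)·g_1 from x_1^2x_2 - 2x_1x_2^2 - 3/2x_2^3 - 3/2x_2 → -2x_1x_2^2 + 4x_1x_2 + 4x_1 - 3/2x_2^3 - 2x_2^2 - 19/2x_2 + 19
  leading term x_1x_2^2: subtract (-2/3)·g_3 from -2x_1x_2^2 + 4x_1x_2 + 4x_1 - 3/2x_2^3 - 2x_2^2 - 19/2x_2 + 19 → 2x_1x_2 + 4x_1 - 3/2x_2^3 - 2x_2^2 - 19/2x_2 + 19
  leading term x_1x_2: subtract (-1)·g_4 from 2x_1x_2 + 4x_1 - 3/2x_2^3 - 2x_2^2 - 19/2x_2 + 19 → -3/2x_2^3 + 3/2x_2^2 - 3/2x_2 + 3/2
  leading term x_2^3: no divisor's leading term divides it; move -3/2x_2^3 to the remainder.
  leading term x_2^2: no divisor's leading term divides it; move 3/2x_2^2 to the remainder.
  leading term x_2: no divisor's leading term divides it; move -3/2x_2 to the remainder.
  leading term 1: no divisor's leading term divides it; move 3/2 to the remainder.
The remainder -3/2x_2^3 + 3/2x_2^2 - 3/2x_2 + 3/2 is nonzero, so it would be added as the next basis element.
This is the inner loop of Buchberger's algorithm — each nonzero remainder becomes a new basis element.

S(g_2, g_3) = x_1^2x_2 - 2x_1x_2^2 - 3/2x_2^3 - 3/2x_2; remainder on division = -3/2x_2^3 + 3/2x_2^2 - 3/2x_2 + 3/2.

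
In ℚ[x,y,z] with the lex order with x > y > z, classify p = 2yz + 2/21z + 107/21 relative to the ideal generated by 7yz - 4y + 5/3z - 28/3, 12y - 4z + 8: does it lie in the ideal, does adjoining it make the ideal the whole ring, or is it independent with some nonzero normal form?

Adjoining 2yz + 2/21z + 107/21 makes the ideal the whole ring: the system is inconsistent.

First compute the reduced Gröbner basis of I by Buchberger's algorithm.
f_1 = 7yz - 4y + 5/3z - 28/3, LT = yz.
f_2 = 12y - 4z + 8, LT = y.

S(f_1,f_2): lcm = yz. S = -4/7y + ⅓z² - 3/7z - 4/3.
  reduce S modulo (f_1, f_2):
  remainder ⅓z² - 13/21z - 20/21 ≠ 0; add h_3 = ⅓z² - 13/21z - 20/21 to the basis.

The other S-polynomials (S(f_1,h_3), S(f_2,h_3)) all reduce to 0 modulo the current basis, so we have a Gröbner basis.
Inter-reduce: drop elements whose leading term is divisible by another's, tail-reduce, and make monic.
Reduced Gröbner basis: {y - ⅓z + ⅔, z² - 13/7z - 20/7}.
Label its elements g_1 = y - ⅓z + ⅔, g_2 = z² - 13/7z - 20/7.

Reduce p = 2yz + 2/21z + 107/21 modulo G:
  leading term yz: subtract (2z)·g_1 from 2yz + 2/21z + 107/21 → ⅔z² - 26/21z + 107/21
  leading term z²: subtract (⅔)·g_2 from ⅔z² - 26/21z + 107/21 → 7
  leading term 1: no divisor's leading term divides it; move 7 to the remainder.
  normal form = 7.
The normal form is nonzero, so p ∉ I. Since p minus its normal form lies in I, I + (p) = I + (r) where r = 7; decide whether this ideal is the whole ring.
Here r = 7 is a nonzero constant, hence a unit: 1 ∈ I + (p), the Gröbner basis of I + (p) is {1}, and the enlarged system has no common solution — adjoining p is inconsistent.

Ideal membership is decidable via reduction modulo a Gröbner basis.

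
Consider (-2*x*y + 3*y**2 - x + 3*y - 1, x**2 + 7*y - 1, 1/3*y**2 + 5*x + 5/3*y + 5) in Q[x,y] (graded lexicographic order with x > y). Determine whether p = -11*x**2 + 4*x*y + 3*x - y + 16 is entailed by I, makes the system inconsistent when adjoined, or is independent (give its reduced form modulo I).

First compute the reduced Gröbner basis of I by Buchberger's algorithm.
f_1 = -2*x*y + 3*y**2 - x + 3*y - 1, LT = x*y.
f_2 = x**2 + 7*y - 1, LT = x**2.
f_3 = 1/3*y**2 + 5*x + 5/3*y + 5, LT = y**2.

S(f_1,f_2): lcm = x**2*y. S = -3/2*x*y**2 + 1/2*x**2 - 3/2*x*y - 7*y**2 + 1/2*x + y.
  reduce S modulo (f_1, f_2, f_3):
  remainder -1577/2*x - 176*y - 1577/2 ≠ 0; add h_4 = -1577/2*x - 176*y - 1577/2 to the basis.

S(f_1,f_3): lcm = x*y**2. S = -3/2*y**3 - 15*x**2 - 9/2*x*y - 3/2*y**2 - 15*x + 1/2*y.
  reduce S modulo (f_1, f_2, f_3, h_4):
  remainder 166918/1577*y ≠ 0; add h_5 = 166918/1577*y to the basis.

The other S-polynomials (S(f_2,f_3), S(f_1,h_4), S(f_2,h_4), S(f_3,h_4), S(f_1,h_5), S(f_2,h_5), S(f_3,h_5), S(h_4,h_5)) all reduce to 0 modulo the current basis, so we have a Gröbner basis.
Inter-reduce: drop elements whose leading term is divisible by another's, tail-reduce, and make monic.
Reduced Gröbner basis: {x + 1, y}.
Label its elements g_1 = x + 1, g_2 = y.

Reduce p = -11*x**2 + 4*x*y + 3*x - y + 16 modulo G:
  leading term x**2: subtract (-11*x)·g_1 from -11*x**2 + 4*x*y + 3*x - y + 16 → 4*x*y + 14*x - y + 16
  leading term x*y: subtract (4*y)·g_1 from 4*x*y + 14*x - y + 16 → 14*x - 5*y + 16
  leading term x: subtract (14)·g_1 from 14*x - 5*y + 16 → -5*y + 2
  leading term y: subtract (-5)·g_2 from -5*y + 2 → 2
  leading term 1: no divisor's leading term divides it; move 2 to the remainder.
  normal form = 2.
The normal form is nonzero, so p ∉ I. Since p minus its normal form lies in I, I + (p) = I + (r) where r = 2; decide whether this ideal is the whole ring.
Here r = 2 is a nonzero constant, hence a unit: 1 ∈ I + (p), the Gröbner basis of I + (p) is {1}, and the enlarged system has no common solution — adjoining p is inconsistent.

Adjoining -11*x**2 + 4*x*y + 3*x - y + 16 makes the ideal the whole ring: the system is inconsistent.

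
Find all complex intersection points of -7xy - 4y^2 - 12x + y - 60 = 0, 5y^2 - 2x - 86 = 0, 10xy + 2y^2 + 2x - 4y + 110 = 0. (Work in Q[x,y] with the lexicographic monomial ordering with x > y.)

Compute a lex Gröbner basis by Buchberger's algorithm.
f_1 = -7xy - 12x - 4y^2 + y - 60, LT = xy.
f_2 = -2x + 5y^2 - 86, LT = x.
f_3 = 10xy + 2x + 2y^2 - 4y + 110, LT = xy.

S(f_1,f_2): lcm = xy. S = 12/7x + 5/2y^3 + 4/7y^2 - 302/7y + 60/7.
  reduce S modulo (f_1, f_2, f_3):
  remainder 5/2y^3 + 34/7y^2 - 302/7y - 456/7 ≠ 0; add h_4 = 5/2y^3 + 34/7y^2 - 302/7y - 456/7 to the basis.

S(f_1,f_3): lcm = xy. S = 53/35x + 13/35y^2 + 9/35y - 17/7.
  reduce S modulo (f_1, f_2, f_3, h_4):
  remainder 291/70y^2 + 9/35y - 2364/35 ≠ 0; add h_5 = 291/70y^2 + 9/35y - 2364/35 to the basis.

S(f_3,h_4): lcm = xy^3. S = -61/35xy^2 + 604/35xy + 912/35x + 1/5y^4 - 2/5y^3 + 11y^2.
  reduce S modulo (f_1, f_2, f_3, h_4, h_5):
  remainder 2361216/84875y - 9444864/84875 ≠ 0; add h_6 = 2361216/84875y - 9444864/84875 to the basis.

The other S-polynomials (S(f_2,f_3), S(f_1,h_4), S(f_2,h_4), S(f_1,h_5), S(f_2,h_5), S(f_3,h_5), S(h_4,h_5), S(f_1,h_6), S(f_2,h_6), S(f_3,h_6), S(h_4,h_6), S(h_5,h_6)) all reduce to 0 modulo the current basis, so we have a Gröbner basis.
Inter-reduce: drop elements whose leading term is divisible by another's, tail-reduce, and make monic.
Reduced Gröbner basis: {x + 3, y - 4}.

Elimination: the polynomial y - 4 lies in the elimination ideal for y, so y ∈ {4}. For each such y, the remaining basis elements (now univariate) give the rest of the solution.
  y = 4: the earlier basis element becomes x + 3 = 0, giving x = -3 — point (-3, 4).

{(-3, 4)}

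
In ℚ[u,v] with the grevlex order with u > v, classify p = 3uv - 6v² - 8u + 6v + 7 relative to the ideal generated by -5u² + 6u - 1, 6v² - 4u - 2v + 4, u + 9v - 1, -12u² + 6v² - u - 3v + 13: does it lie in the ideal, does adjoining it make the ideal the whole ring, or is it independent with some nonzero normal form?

First compute the reduced Gröbner basis of I by Buchberger's algorithm.
f_1 = -5u² + 6u - 1, LT = u².
f_2 = 6v² - 4u - 2v + 4, LT = v².
f_3 = u + 9v - 1, LT = u.
f_4 = -12u² + 6v² - u - 3v + 13, LT = u².

S(f_1,f_2): leading monomials are coprime, so the S-polynomial reduces to 0 (Buchberger's first criterion).
S(f_1,f_3): lcm = u². S = -9uv - ⅕u + ⅕.
  leading term uv: subtract (-9v)·f_3 from -9uv - ⅕u + ⅕ → 81v² - ⅕u - 9v + ⅕
  leading term v²: subtract (27/2)·f_2 from 81v² - ⅕u - 9v + ⅕ → 269/5u + 18v - 269/5
  leading term u: subtract (269/5)·f_3 from 269/5u + 18v - 269/5 → -2331/5v
  leading term v: no divisor's leading term divides it; move -2331/5v to the remainder.
  remainder -2331/5v ≠ 0; add h_5 = -2331/5v to the basis.

S(f_1,f_4): lcm = u². S = ½v² - 77/60u - ¼v + 77/60.
  leading term v²: subtract (1/12)·f_2 from ½v² - 77/60u - ¼v + 77/60 → -19/20u - 1/12v + 19/20
  leading term u: subtract (-19/20)·f_3 from -19/20u - 1/12v + 19/20 → 127/15v
  leading term v: subtract (-127/6993)·h_5 from 127/15v → 0
  remainder 0.

S(f_2,f_3): leading monomials are coprime, so the S-polynomial reduces to 0 (Buchberger's first criterion).
S(f_2,f_4): leading monomials are coprime, so the S-polynomial reduces to 0 (Buchberger's first criterion).
S(f_3,f_4): lcm = u². S = 9uv + ½v² - 13/12u - ¼v + 13/12.
  leading term uv: subtract (9v)·f_3 from 9uv + ½v² - 13/12u - ¼v + 13/12 → -161/2v² - 13/12u + 35/4v + 13/12
  leading term v²: subtract (-161/12)·f_2 from -161/2v² - 13/12u + 35/4v + 13/12 → -219/4u - 217/12v + 219/4
  leading term u: subtract (-219/4)·f_3 from -219/4u - 217/12v + 219/4 → 1424/3v
  leading term v: subtract (-7120/6993)·h_5 from 1424/3v → 0
  remainder 0.

S(f_1,h_5): leading monomials are coprime, so the S-polynomial reduces to 0 (Buchberger's first criterion).
S(f_2,h_5): lcm = v². S = -⅔u - ⅓v + ⅔.
  leading term u: subtract (-⅔)·f_3 from -⅔u - ⅓v + ⅔ → 17/3v
  leading term v: subtract (-85/6993)·h_5 from 17/3v → 0
  remainder 0.

S(f_3,h_5): leading monomials are coprime, so the S-polynomial reduces to 0 (Buchberger's first criterion).
S(f_4,h_5): leading monomials are coprime, so the S-polynomial reduces to 0 (Buchberger's first criterion).
Every S-polynomial of the final basis reduces to 0, so we have a Gröbner basis.
Inter-reduce: drop elements whose leading term is divisible by another's, tail-reduce, and make monic.
Reduced Gröbner basis: {u - 1, v}.
Label its elements g_1 = u - 1, g_2 = v.

Reduce p = 3uv - 6v² - 8u + 6v + 7 modulo G:
  leading term uv: subtract (3v)·g_1 from 3uv - 6v² - 8u + 6v + 7 → -6v² - 8u + 9v + 7
  leading term v²: subtract (-6v)·g_2 from -6v² - 8u + 9v + 7 → -8u + 9v + 7
  leading term u: subtract (-8)·g_1 from -8u + 9v + 7 → 9v - 1
  leading term v: subtract (9)·g_2 from 9v - 1 → -1
  leading term 1: no divisor's leading term divides it; move -1 to the remainder.
  normal form = -1.
The normal form is nonzero, so p ∉ I. Since p minus its normal form lies in I, I + (p) = I + (r) where r = -1; decide whether this ideal is the whole ring.
Here r = -1 is a nonzero constant, hence a unit: 1 ∈ I + (p), the Gröbner basis of I + (p) is {1}, and the enlarged system has no common solution — adjoining p is inconsistent.

Adjoining 3uv - 6v² - 8u + 6v + 7 makes the ideal the whole ring: the system is inconsistent.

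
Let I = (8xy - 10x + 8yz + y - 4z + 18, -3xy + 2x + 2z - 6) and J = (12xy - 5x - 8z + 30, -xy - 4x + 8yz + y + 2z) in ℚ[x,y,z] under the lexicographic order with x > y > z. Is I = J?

Equality of ideals is decidable: compute both reduced Gröbner bases (unique for the ordering) and check whether they agree.
Buchberger on the first generating set:
f_1 = 8xy - 10x + 8yz + y - 4z + 18, LT = xy.
f_2 = -3xy + 2x + 2z - 6, LT = xy.

S(f_1,f_2): lcm = xy. S = -7/12x + yz + ⅛y + ⅙z + ¼.
  leading term x: no divisor's leading term divides it; move -7/12x to the remainder.
  leading term yz: no divisor's leading term divides it; move yz to the remainder.
  leading term y: no divisor's leading term divides it; move ⅛y to the remainder.
  leading term z: no divisor's leading term divides it; move ⅙z to the remainder.
  leading term 1: no divisor's leading term divides it; move ¼ to the remainder.
  remainder -7/12x + yz + ⅛y + ⅙z + ¼ ≠ 0; add g_3 = -7/12x + yz + ⅛y + ⅙z + ¼ to the basis.

S(f_1,g_3): lcm = xy. S = -5/4x + 12/7y²z + 3/14y² + 9/7yz + 31/56y - ½z + 9/4.
  leading term x: subtract (15/7)·g_3 from -5/4x + 12/7y²z + 3/14y² + 9/7yz + 31/56y - ½z + 9/4 → 12/7y²z + 3/14y² - 6/7yz + 2/7y - 6/7z + 12/7
  leading term y²z: no divisor's leading term divides it; move 12/7y²z to the remainder.
  leading term y²: no divisor's leading term divides it; move 3/14y² to the remainder.
  leading term yz: no divisor's leading term divides it; move -6/7yz to the remainder.
  leading term y: no divisor's leading term divides it; move 2/7y to the remainder.
  leading term z: no divisor's leading term divides it; move -6/7z to the remainder.
  leading term 1: no divisor's leading term divides it; move 12/7 to the remainder.
  remainder 12/7y²z + 3/14y² - 6/7yz + 2/7y - 6/7z + 12/7 ≠ 0; add g_4 = 12/7y²z + 3/14y² - 6/7yz + 2/7y - 6/7z + 12/7 to the basis.

The other S-polynomials (S(f_2,g_3), S(f_1,g_4), S(f_2,g_4), S(g_3,g_4)) all reduce to 0 modulo the current basis, so we have a Gröbner basis.
Inter-reduce: drop elements whose leading term is divisible by another's, tail-reduce, and make monic.
Reduced Gröbner basis: {x - 12/7yz - 3/14y - 2/7z - 3/7, y²z + ⅛y² - ½yz + ⅙y - ½z + 1}.

Buchberger on the second generating set:
h_1 = 12xy - 5x - 8z + 30, LT = xy.
h_2 = -xy - 4x + 8yz + y + 2z, LT = xy.

S(h_1,h_2): lcm = xy. S = -53/12x + 8yz + y + 4/3z + 5/2.
  leading term x: no divisor's leading term divides it; move -53/12x to the remainder.
  leading term yz: no divisor's leading term divides it; move 8yz to the remainder.
  leading term y: no divisor's leading term divides it; move y to the remainder.
  leading term z: no divisor's leading term divides it; move 4/3z to the remainder.
  leading term 1: no divisor's leading term divides it; move 5/2 to the remainder.
  remainder -53/12x + 8yz + y + 4/3z + 5/2 ≠ 0; add k_3 = -53/12x + 8yz + y + 4/3z + 5/2 to the basis.

S(h_1,k_3): lcm = xy. S = -5/12x + 96/53y²z + 12/53y² + 16/53yz + 30/53y - ⅔z + 5/2.
  leading term x: subtract (5/53)·k_3 from -5/12x + 96/53y²z + 12/53y² + 16/53yz + 30/53y - ⅔z + 5/2 → 96/53y²z + 12/53y² - 24/53yz + 25/53y - 42/53z + 120/53
  leading term y²z: no divisor's leading term divides it; move 96/53y²z to the remainder.
  leading term y²: no divisor's leading term divides it; move 12/53y² to the remainder.
  leading term yz: no divisor's leading term divides it; move -24/53yz to the remainder.
  leading term y: no divisor's leading term divides it; move 25/53y to the remainder.
  leading term z: no divisor's leading term divides it; move -42/53z to the remainder.
  leading term 1: no divisor's leading term divides it; move 120/53 to the remainder.
  remainder 96/53y²z + 12/53y² - 24/53yz + 25/53y - 42/53z + 120/53 ≠ 0; add k_4 = 96/53y²z + 12/53y² - 24/53yz + 25/53y - 42/53z + 120/53 to the basis.

The other S-polynomials (S(h_2,k_3), S(h_1,k_4), S(h_2,k_4), S(k_3,k_4)) all reduce to 0 modulo the current basis, so we have a Gröbner basis.
Inter-reduce: drop elements whose leading term is divisible by another's, tail-reduce, and make monic.
Reduced Gröbner basis: {x - 96/53yz - 12/53y - 16/53z - 30/53, y²z + ⅛y² - ¼yz + 25/96y - 7/16z + 5/4}.

The bases are distinct; the ideals are different.

No, the ideals differ.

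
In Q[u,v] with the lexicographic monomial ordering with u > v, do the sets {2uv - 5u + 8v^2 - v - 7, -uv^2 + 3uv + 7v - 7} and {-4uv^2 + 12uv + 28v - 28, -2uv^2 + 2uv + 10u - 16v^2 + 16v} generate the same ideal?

Equality of ideals is decidable: compute both reduced Gröbner bases (unique for the ordering) and check whether they agree.
Buchberger on the first generating set:
f_1 = 2uv - 5u + 8v^2 - v - 7, LT = uv.
f_2 = -uv^2 + 3uv + 7v - 7, LT = uv^2.

S(f_1,f_2): lcm = uv^2. S = 1/2uv + 4v^3 - 1/2v^2 + 7/2v - 7.
  leading term uv: subtract (1/4)·f_1 from 1/2uv + 4v^3 - 1/2v^2 + 7/2v - 7 → 5/4u + 4v^3 - 5/2v^2 + 15/4v - 21/4
  leading term u: no divisor's leading term divides it; move 5/4u to the remainder.
  leading term v^3: no divisor's leading term divides it; move 4v^3 to the remainder.
  leading term v^2: no divisor's leading term divides it; move -5/2v^2 to the remainder.
  leading term v: no divisor's leading term divides it; move 15/4v to the remainder.
  leading term 1: no divisor's leading term divides it; move -21/4 to the remainder.
  remainder 5/4u + 4v^3 - 5/2v^2 + 15/4v - 21/4 ≠ 0; add g_3 = 5/4u + 4v^3 - 5/2v^2 + 15/4v - 21/4 to the basis.

S(f_1,g_3): lcm = uv. S = -5/2u - 16/5v^4 + 2v^3 + v^2 + 37/10v - 7/2.
  leading term u: subtract (-2)·g_3 from -5/2u - 16/5v^4 + 2v^3 + v^2 + 37/10v - 7/2 → -16/5v^4 + 10v^3 - 4v^2 + 56/5v - 14
  leading term v^4: no divisor's leading term divides it; move -16/5v^4 to the remainder.
  leading term v^3: no divisor's leading term divides it; move 10v^3 to the remainder.
  leading term v^2: no divisor's leading term divides it; move -4v^2 to the remainder.
  leading term v: no divisor's leading term divides it; move 56/5v to the remainder.
  leading term 1: no divisor's leading term divides it; move -14 to the remainder.
  remainder -16/5v^4 + 10v^3 - 4v^2 + 56/5v - 14 ≠ 0; add g_4 = -16/5v^4 + 10v^3 - 4v^2 + 56/5v - 14 to the basis.

The other S-polynomials (S(f_2,g_3), S(f_1,g_4), S(f_2,g_4), S(g_3,g_4)) all reduce to 0 modulo the current basis, so we have a Gröbner basis.
Inter-reduce: drop elements whose leading term is divisible by another's, tail-reduce, and make monic.
Reduced Gröbner basis: {u + 16/5v^3 - 2v^2 + 3v - 21/5, v^4 - 25/8v^3 + 5/4v^2 - 7/2v + 35/8}.

Buchberger on the second generating set:
h_1 = -4uv^2 + 12uv + 28v - 28, LT = uv^2.
h_2 = -2uv^2 + 2uv + 10u - 16v^2 + 16v, LT = uv^2.

S(h_1,h_2): lcm = uv^2. S = -2uv + 5u - 8v^2 + v + 7.
  leading term uv: no divisor's leading term divides it; move -2uv to the remainder.
  leading term u: no divisor's leading term divides it; move 5u to the remainder.
  leading term v^2: no divisor's leading term divides it; move -8v^2 to the remainder.
  leading term v: no divisor's leading term divides it; move v to the remainder.
  leading term 1: no divisor's leading term divides it; move 7 to the remainder.
  remainder -2uv + 5u - 8v^2 + v + 7 ≠ 0; add k_3 = -2uv + 5u - 8v^2 + v + 7 to the basis.

S(h_1,k_3): lcm = uv^2. S = -1/2uv - 4v^3 + 1/2v^2 - 7/2v + 7.
  leading term uv: subtract (1/4)·k_3 from -1/2uv - 4v^3 + 1/2v^2 - 7/2v + 7 → -5/4u - 4v^3 + 5/2v^2 - 15/4v + 21/4
  leading term u: no divisor's leading term divides it; move -5/4u to the remainder.
  leading term v^3: no divisor's leading term divides it; move -4v^3 to the remainder.
  leading term v^2: no divisor's leading term divides it; move 5/2v^2 to the remainder.
  leading term v: no divisor's leading term divides it; move -15/4v to the remainder.
  leading term 1: no divisor's leading term divides it; move 21/4 to the remainder.
  remainder -5/4u - 4v^3 + 5/2v^2 - 15/4v + 21/4 ≠ 0; add k_4 = -5/4u - 4v^3 + 5/2v^2 - 15/4v + 21/4 to the basis.

S(h_1,k_4): lcm = uv^2. S = -3uv - 16/5v^5 + 2v^4 - 3v^3 + 21/5v^2 - 7v + 7.
  leading term uv: subtract (3/2)·k_3 from -3uv - 16/5v^5 + 2v^4 - 3v^3 + 21/5v^2 - 7v + 7 → -15/2u - 16/5v^5 + 2v^4 - 3v^3 + 81/5v^2 - 17/2v - 7/2
  leading term u: subtract (6)·k_4 from -15/2u - 16/5v^5 + 2v^4 - 3v^3 + 81/5v^2 - 17/2v - 7/2 → -16/5v^5 + 2v^4 + 21v^3 + 6/5v^2 + 14v - 35
  leading term v^5: no divisor's leading term divides it; move -16/5v^5 to the remainder.
  leading term v^4: no divisor's leading term divides it; move 2v^4 to the remainder.
  leading term v^3: no divisor's leading term divides it; move 21v^3 to the remainder.
  leading term v^2: no divisor's leading term divides it; move 6/5v^2 to the remainder.
  leading term v: no divisor's leading term divides it; move 14v to the remainder.
  leading term 1: no divisor's leading term divides it; move -35 to the remainder.
  remainder -16/5v^5 + 2v^4 + 21v^3 + 6/5v^2 + 14v - 35 ≠ 0; add k_5 = -16/5v^5 + 2v^4 + 21v^3 + 6/5v^2 + 14v - 35 to the basis.

S(k_3,k_4): lcm = uv. S = -5/2u - 16/5v^4 + 2v^3 + v^2 + 37/10v - 7/2.
  leading term u: subtract (2)·k_4 from -5/2u - 16/5v^4 + 2v^3 + v^2 + 37/10v - 7/2 → -16/5v^4 + 10v^3 - 4v^2 + 56/5v - 14
  leading term v^4: no divisor's leading term divides it; move -16/5v^4 to the remainder.
  leading term v^3: no divisor's leading term divides it; move 10v^3 to the remainder.
  leading term v^2: no divisor's leading term divides it; move -4v^2 to the remainder.
  leading term v: no divisor's leading term divides it; move 56/5v to the remainder.
  leading term 1: no divisor's leading term divides it; move -14 to the remainder.
  remainder -16/5v^4 + 10v^3 - 4v^2 + 56/5v - 14 ≠ 0; add k_6 = -16/5v^4 + 10v^3 - 4v^2 + 56/5v - 14 to the basis.

The other S-polynomials (S(h_2,k_3), S(h_2,k_4), S(h_1,k_5), S(h_2,k_5), S(k_3,k_5), S(k_4,k_5), S(h_1,k_6), S(h_2,k_6), S(k_3,k_6), S(k_4,k_6), S(k_5,k_6)) all reduce to 0 modulo the current basis, so we have a Gröbner basis.
Inter-reduce: drop elements whose leading term is divisible by another's, tail-reduce, and make monic.
Reduced Gröbner basis: {u + 16/5v^3 - 2v^2 + 3v - 21/5, v^4 - 25/8v^3 + 5/4v^2 - 7/2v + 35/8}.

Same reduced basis, so the two generating sets span the same ideal.

Yes, the ideals are equal.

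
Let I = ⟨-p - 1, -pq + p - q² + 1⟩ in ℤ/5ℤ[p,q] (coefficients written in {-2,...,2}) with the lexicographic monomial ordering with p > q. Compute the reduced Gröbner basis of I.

f_1 = -p - 1, LT = p.
f_2 = -pq + p - q² + 1, LT = pq.

S(f_1,f_2): lcm = pq. S = p - q² + q + 1.
  leading term p: subtract (-1)·f_1 from p - q² + q + 1 → -q² + q
  leading term q²: no divisor's leading term divides it; move -q² to the remainder.
  leading term q: no divisor's leading term divides it; move q to the remainder.
  remainder -q² + q ≠ 0; add g_3 = -q² + q to the basis.

S(f_1,g_3): leading monomials are coprime, so the S-polynomial reduces to 0 (Buchberger's first criterion).
S(f_2,g_3): lcm = pq². S = q³ - q.
  leading term q³: subtract (-q)·g_3 from q³ - q → q² - q
  leading term q²: subtract (-1)·g_3 from q² - q → 0
  remainder 0.

Every S-polynomial of the final basis reduces to 0, so we have a Gröbner basis.
Inter-reduce: drop elements whose leading term is divisible by another's, tail-reduce, and make monic.

G = {p + 1, q² - q}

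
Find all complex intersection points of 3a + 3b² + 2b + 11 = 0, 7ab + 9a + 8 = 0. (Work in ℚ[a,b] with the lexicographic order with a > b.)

{(-4, -1), (-34/147 - 10*sqrt(59)*I/147, -10/21 - 5*sqrt(59)*I/21), (-34/147 + 10*sqrt(59)*I/147, -10/21 + 5*sqrt(59)*I/21)}

Compute a lex Gröbner basis by Buchberger's algorithm.
f_1 = 3a + 3b² + 2b + 11, LT = a.
f_2 = 7ab + 9a + 8, LT = ab.

S(f_1,f_2): lcm = ab. S = -9/7a + b³ + ⅔b² + 11/3b - 8/7.
  reduce S modulo (f_1, f_2):
  remainder b³ + 41/21b² + 95/21b + 25/7 ≠ 0; add h_3 = b³ + 41/21b² + 95/21b + 25/7 to the basis.

The other S-polynomials (S(f_1,h_3), S(f_2,h_3)) all reduce to 0 modulo the current basis, so we have a Gröbner basis.
Inter-reduce: drop elements whose leading term is divisible by another's, tail-reduce, and make monic.
Reduced Gröbner basis: {a + b² + ⅔b + 11/3, b³ + 41/21b² + 95/21b + 25/7}.

A lex Gröbner basis eliminates variables successively. Here b³ + 41/21b² + 95/21b + 25/7 depends only on b, with roots {-1, -10/21 - 5*sqrt(59)*I/21, -10/21 + 5*sqrt(59)*I/21}; lifting each root through the earlier basis elements recovers the full solutions.
  b = -1: the earlier basis element becomes a + 4 = 0, giving a = -4 — point (-4, -1).
  b = -10/21 - 5*sqrt(59)*I/21: the earlier basis element becomes a + 34/147 + 10*sqrt(59)*I/147 = 0, giving a = -34/147 - 10*sqrt(59)*I/147 — point (-34/147 - 10*sqrt(59)*I/147, -10/21 - 5*sqrt(59)*I/21).
  b = -10/21 + 5*sqrt(59)*I/21: the earlier basis element becomes a + 34/147 - 10*sqrt(59)*I/147 = 0, giving a = -34/147 + 10*sqrt(59)*I/147 — point (-34/147 + 10*sqrt(59)*I/147, -10/21 + 5*sqrt(59)*I/21).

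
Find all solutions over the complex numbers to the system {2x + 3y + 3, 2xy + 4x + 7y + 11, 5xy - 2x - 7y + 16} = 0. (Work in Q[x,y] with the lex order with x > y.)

{(-3, 1)}

Compute a lex Gröbner basis by Buchberger's algorithm.
f_1 = 2x + 3y + 3, LT = x.
f_2 = 2xy + 4x + 7y + 11, LT = xy.
f_3 = 5xy - 2x - 7y + 16, LT = xy.

S(f_1,f_2): lcm = xy. S = -2x + \tfrac{3}{2}y^{2} - 2y - \tfrac{11}{2}.
  leading term x: subtract (-1)·f_1 from -2x + \tfrac{3}{2}y^{2} - 2y - \tfrac{11}{2} → \tfrac{3}{2}y^{2} + y - \tfrac{5}{2}
  leading term y^{2}: no divisor's leading term divides it; move \tfrac{3}{2}y^{2} to the remainder.
  leading term y: no divisor's leading term divides it; move y to the remainder.
  leading term 1: no divisor's leading term divides it; move -\tfrac{5}{2} to the remainder.
  remainder \tfrac{3}{2}y^{2} + y - \tfrac{5}{2} ≠ 0; add h_4 = \tfrac{3}{2}y^{2} + y - \tfrac{5}{2} to the basis.

S(f_1,f_3): lcm = xy. S = \tfrac{2}{5}x + \tfrac{3}{2}y^{2} + \tfrac{29}{10}y - \tfrac{16}{5}.
  leading term x: subtract (\tfrac{1}{5})·f_1 from \tfrac{2}{5}x + \tfrac{3}{2}y^{2} + \tfrac{29}{10}y - \tfrac{16}{5} → \tfrac{3}{2}y^{2} + \tfrac{23}{10}y - \tfrac{19}{5}
  leading term y^{2}: subtract (1)·h_4 from \tfrac{3}{2}y^{2} + \tfrac{23}{10}y - \tfrac{19}{5} → \tfrac{13}{10}y - \tfrac{13}{10}
  leading term y: no divisor's leading term divides it; move \tfrac{13}{10}y to the remainder.
  leading term 1: no divisor's leading term divides it; move -\tfrac{13}{10} to the remainder.
  remainder \tfrac{13}{10}y - \tfrac{13}{10} ≠ 0; add h_5 = \tfrac{13}{10}y - \tfrac{13}{10} to the basis.

The other S-polynomials (S(f_2,f_3), S(f_1,h_4), S(f_2,h_4), S(f_3,h_4), S(f_1,h_5), S(f_2,h_5), S(f_3,h_5), S(h_4,h_5)) all reduce to 0 modulo the current basis, so we have a Gröbner basis.
Inter-reduce: drop elements whose leading term is divisible by another's, tail-reduce, and make monic.
Reduced Gröbner basis: {x + 3, y - 1}.

Since the basis is lex-ordered, y - 1 is univariate in y. Its roots are {1}. Back-substituting each root into the other basis elements fixes the other coordinates.
  y = 1: the earlier basis element becomes x + 3 = 0, giving x = -3 — point (-3, 1).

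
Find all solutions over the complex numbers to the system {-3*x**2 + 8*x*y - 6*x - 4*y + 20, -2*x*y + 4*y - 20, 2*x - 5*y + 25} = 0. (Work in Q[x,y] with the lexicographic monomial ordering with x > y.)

Compute a lex Gröbner basis by Buchberger's algorithm.
f_1 = -3*x**2 + 8*x*y - 6*x - 4*y + 20, LT = x**2.
f_2 = -2*x*y + 4*y - 20, LT = x*y.
f_3 = 2*x - 5*y + 25, LT = x.

S(f_1,f_2): lcm = x**2*y. S = -8/3*x*y**2 + 4*x*y - 10*x + 4/3*y**2 - 20/3*y.
  leading term x*y**2: subtract (4/3*y)·f_2 from -8/3*x*y**2 + 4*x*y - 10*x + 4/3*y**2 - 20/3*y → 4*x*y - 10*x - 4*y**2 + 20*y
  leading term x*y: subtract (-2)·f_2 from 4*x*y - 10*x - 4*y**2 + 20*y → -10*x - 4*y**2 + 28*y - 40
  leading term x: subtract (-5)·f_3 from -10*x - 4*y**2 + 28*y - 40 → -4*y**2 + 3*y + 85
  leading term y**2: no divisor's leading term divides it; move -4*y**2 to the remainder.
  leading term y: no divisor's leading term divides it; move 3*y to the remainder.
  leading term 1: no divisor's leading term divides it; move 85 to the remainder.
  remainder -4*y**2 + 3*y + 85 ≠ 0; add h_4 = -4*y**2 + 3*y + 85 to the basis.

S(f_1,f_3): lcm = x**2. S = -1/6*x*y - 21/2*x + 4/3*y - 20/3.
  leading term x*y: subtract (1/12)·f_2 from -1/6*x*y - 21/2*x + 4/3*y - 20/3 → -21/2*x + y - 5
  leading term x: subtract (-21/4)·f_3 from -21/2*x + y - 5 → -101/4*y + 505/4
  leading term y: no divisor's leading term divides it; move -101/4*y to the remainder.
  leading term 1: no divisor's leading term divides it; move 505/4 to the remainder.
  remainder -101/4*y + 505/4 ≠ 0; add h_5 = -101/4*y + 505/4 to the basis.

The other S-polynomials (S(f_2,f_3), S(f_1,h_4), S(f_2,h_4), S(f_3,h_4), S(f_1,h_5), S(f_2,h_5), S(f_3,h_5), S(h_4,h_5)) all reduce to 0 modulo the current basis, so we have a Gröbner basis.
Inter-reduce: drop elements whose leading term is divisible by another's, tail-reduce, and make monic.
Reduced Gröbner basis: {x, y - 5}.

The lex basis is triangular: the last element involves only y. Solving y - 5 = 0 gives y ∈ {5}; substituting each value into the earlier elements determines the remaining variables.
  y = 5: the earlier basis element becomes x = 0, giving x = 0 — point (0, 5).
Each listed point satisfies every original equation (direct substitution).

{(0, 5)}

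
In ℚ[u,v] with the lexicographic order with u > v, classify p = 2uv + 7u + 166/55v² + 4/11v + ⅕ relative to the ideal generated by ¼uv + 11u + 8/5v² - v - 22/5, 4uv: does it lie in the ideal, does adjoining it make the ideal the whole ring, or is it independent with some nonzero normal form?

Adjoining 2uv + 7u + 166/55v² + 4/11v + ⅕ makes the ideal the whole ring: the system is inconsistent.

First compute the reduced Gröbner basis of I by Buchberger's algorithm.
f_1 = ¼uv + 11u + 8/5v² - v - 22/5, LT = uv.
f_2 = 4uv, LT = uv.

S(f_1,f_2): lcm = uv. S = 44u + 32/5v² - 4v - 88/5.
  leading term u: no divisor's leading term divides it; move 44u to the remainder.
  leading term v²: no divisor's leading term divides it; move 32/5v² to the remainder.
  leading term v: no divisor's leading term divides it; move -4v to the remainder.
  leading term 1: no divisor's leading term divides it; move -88/5 to the remainder.
  remainder 44u + 32/5v² - 4v - 88/5 ≠ 0; add h_3 = 44u + 32/5v² - 4v - 88/5 to the basis.

S(f_1,h_3): lcm = uv. S = 44u - 8/55v³ + 357/55v² - 18/5v - 88/5.
  leading term u: subtract (1)·h_3 from 44u - 8/55v³ + 357/55v² - 18/5v - 88/5 → -8/55v³ + 1/11v² + ⅖v
  leading term v³: no divisor's leading term divides it; move -8/55v³ to the remainder.
  leading term v²: no divisor's leading term divides it; move 1/11v² to the remainder.
  leading term v: no divisor's leading term divides it; move ⅖v to the remainder.
  remainder -8/55v³ + 1/11v² + ⅖v ≠ 0; add h_4 = -8/55v³ + 1/11v² + ⅖v to the basis.

S(f_2,h_3): lcm = uv. S = -8/55v³ + 1/11v² + ⅖v.
  leading term v³: subtract (1)·h_4 from -8/55v³ + 1/11v² + ⅖v → 0
  remainder 0.

S(f_1,h_4): lcm = uv³. S = 357/8uv² + 11/4uv + 32/5v⁴ - 4v³ - 88/5v².
  leading term uv²: subtract (357/2v)·f_1 from 357/8uv² + 11/4uv + 32/5v⁴ - 4v³ - 88/5v² → -7843/4uv + 32/5v⁴ - 1448/5v³ + 1609/10v² + 3927/5v
  leading term uv: subtract (-7843)·f_1 from -7843/4uv + 32/5v⁴ - 1448/5v³ + 1609/10v² + 3927/5v → 86273u + 32/5v⁴ - 1448/5v³ + 127097/10v² - 35288/5v - 172546/5
  leading term u: subtract (7843/4)·h_3 from 86273u + 32/5v⁴ - 1448/5v³ + 127097/10v² - 35288/5v - 172546/5 → 32/5v⁴ - 1448/5v³ + 1609/10v² + 3927/5v
  leading term v⁴: subtract (-44v)·h_4 from 32/5v⁴ - 1448/5v³ + 1609/10v² + 3927/5v → -1428/5v³ + 357/2v² + 3927/5v
  leading term v³: subtract (3927/2)·h_4 from -1428/5v³ + 357/2v² + 3927/5v → 0
  remainder 0.

S(f_2,h_4): lcm = uv³. S = ⅝uv² + 11/4uv.
  leading term uv²: subtract (5/2v)·f_1 from ⅝uv² + 11/4uv → -99/4uv - 4v³ + 5/2v² + 11v
  leading term uv: subtract (-99)·f_1 from -99/4uv - 4v³ + 5/2v² + 11v → 1089u - 4v³ + 1609/10v² - 88v - 2178/5
  leading term u: subtract (99/4)·h_3 from 1089u - 4v³ + 1609/10v² - 88v - 2178/5 → -4v³ + 5/2v² + 11v
  leading term v³: subtract (55/2)·h_4 from -4v³ + 5/2v² + 11v → 0
  remainder 0.

S(h_3,h_4): leading monomials are coprime, so the S-polynomial reduces to 0 (Buchberger's first criterion).
Every S-polynomial of the final basis reduces to 0, so we have a Gröbner basis.
Inter-reduce: drop elements whose leading term is divisible by another's, tail-reduce, and make monic.
Reduced Gröbner basis: {u + 8/55v² - 1/11v - ⅖, v³ - ⅝v² - 11/4v}.
Label its elements g_1 = u + 8/55v² - 1/11v - ⅖, g_2 = v³ - ⅝v² - 11/4v.

Reduce p = 2uv + 7u + 166/55v² + 4/11v + ⅕ modulo G:
  leading term uv: subtract (2v)·g_1 from 2uv + 7u + 166/55v² + 4/11v + ⅕ → 7u - 16/55v³ + 16/5v² + 64/55v + ⅕
  leading term u: subtract (7)·g_1 from 7u - 16/55v³ + 16/5v² + 64/55v + ⅕ → -16/55v³ + 24/11v² + 9/5v + 3
  leading term v³: subtract (-16/55)·g_2 from -16/55v³ + 24/11v² + 9/5v + 3 → 2v² + v + 3
  leading term v²: no divisor's leading term divides it; move 2v² to the remainder.
  leading term v: no divisor's leading term divides it; move v to the remainder.
  leading term 1: no divisor's leading term divides it; move 3 to the remainder.
  normal form = 2v² + v + 3.
The normal form is nonzero, so p ∉ I. Since p minus its normal form lies in I, I + (p) = I + (r) where r = 2v² + v + 3; decide whether this ideal is the whole ring.
Run Buchberger on G together with r (pairs among the g_i already reduce to 0 since G is a Gröbner basis):
g_1 = u + 8/55v² - 1/11v - ⅖, LT = u.
g_2 = v³ - ⅝v² - 11/4v, LT = v³.
r = 2v² + v + 3, LT = v².

S(g_1,g_2): leading monomials are coprime, so the S-polynomial reduces to 0 (Buchberger's first criterion).
S(g_1,r): leading monomials are coprime, so the S-polynomial reduces to 0 (Buchberger's first criterion).
S(g_2,r): lcm = v³. S = -9/8v² - 17/4v.
  leading term v²: subtract (-9/16)·r from -9/8v² - 17/4v → -59/16v + 27/16
  leading term v: no divisor's leading term divides it; move -59/16v to the remainder.
  leading term 1: no divisor's leading term divides it; move 27/16 to the remainder.
  remainder -59/16v + 27/16 ≠ 0; add m_4 = -59/16v + 27/16 to the basis.

S(g_1,m_4): leading monomials are coprime, so the S-polynomial reduces to 0 (Buchberger's first criterion).
S(g_2,m_4): lcm = v³. S = -79/472v² - 11/4v.
  leading term v²: subtract (-79/944)·r from -79/472v² - 11/4v → -2517/944v + 237/944
  leading term v: subtract (2517/3481)·m_4 from -2517/944v + 237/944 → -6747/6962
  leading term 1: no divisor's leading term divides it; move -6747/6962 to the remainder.
  remainder -6747/6962 ≠ 0; add m_5 = -6747/6962 to the basis.

S(r,m_4): lcm = v². S = 113/118v + 3/2.
  leading term v: subtract (-904/3481)·m_4 from 113/118v + 3/2 → 6747/3481
  leading term 1: subtract (-2)·m_5 from 6747/3481 → 0
  remainder 0.

S(g_1,m_5): leading monomials are coprime, so the S-polynomial reduces to 0 (Buchberger's first criterion).
S(g_2,m_5): leading monomials are coprime, so the S-polynomial reduces to 0 (Buchberger's first criterion).
S(r,m_5): leading monomials are coprime, so the S-polynomial reduces to 0 (Buchberger's first criterion).
S(m_4,m_5): leading monomials are coprime, so the S-polynomial reduces to 0 (Buchberger's first criterion).
Every S-polynomial of the final basis reduces to 0, so we have a Gröbner basis.
Inter-reduce: drop elements whose leading term is divisible by another's, tail-reduce, and make monic.
Reduced Gröbner basis: {1}.
The reduced Gröbner basis of I + (p) is {1}: the ideal is the whole ring, so the enlarged system has no common solution — adjoining p is inconsistent.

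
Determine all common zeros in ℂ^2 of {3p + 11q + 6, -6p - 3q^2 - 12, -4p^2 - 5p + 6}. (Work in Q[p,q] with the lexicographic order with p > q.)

Compute a lex Gröbner basis by Buchberger's algorithm.
f_1 = 3p + 11q + 6, LT = p.
f_2 = -6p - 3q^2 - 12, LT = p.
f_3 = -4p^2 - 5p + 6, LT = p^2.

S(f_1,f_2): lcm = p. S = -1/2q^2 + 11/3q.
  leading term q^2: no divisor's leading term divides it; move -1/2q^2 to the remainder.
  leading term q: no divisor's leading term divides it; move 11/3q to the remainder.
  remainder -1/2q^2 + 11/3q ≠ 0; add h_4 = -1/2q^2 + 11/3q to the basis.

S(f_1,f_3): lcm = p^2. S = 11/3pq + 3/4p + 3/2.
  leading term pq: subtract (11/9q)·f_1 from 11/3pq + 3/4p + 3/2 → 3/4p - 121/9q^2 - 22/3q + 3/2
  leading term p: subtract (1/4)·f_1 from 3/4p - 121/9q^2 - 22/3q + 3/2 → -121/9q^2 - 121/12q
  leading term q^2: subtract (242/9)·h_4 from -121/9q^2 - 121/12q → -11737/108q
  leading term q: no divisor's leading term divides it; move -11737/108q to the remainder.
  remainder -11737/108q ≠ 0; add h_5 = -11737/108q to the basis.

The other S-polynomials (S(f_2,f_3), S(f_1,h_4), S(f_2,h_4), S(f_3,h_4), S(f_1,h_5), S(f_2,h_5), S(f_3,h_5), S(h_4,h_5)) all reduce to 0 modulo the current basis, so we have a Gröbner basis.
Inter-reduce: drop elements whose leading term is divisible by another's, tail-reduce, and make monic.
Reduced Gröbner basis: {p + 2, q}.

Since the basis is lex-ordered, q is univariate in q. Its roots are {0}. Back-substituting each root into the other basis elements fixes the other coordinates.
  q = 0: the earlier basis element becomes p + 2 = 0, giving p = -2 — point (-2, 0).
Check: every point annihilates each of the original generators.

{(-2, 0)}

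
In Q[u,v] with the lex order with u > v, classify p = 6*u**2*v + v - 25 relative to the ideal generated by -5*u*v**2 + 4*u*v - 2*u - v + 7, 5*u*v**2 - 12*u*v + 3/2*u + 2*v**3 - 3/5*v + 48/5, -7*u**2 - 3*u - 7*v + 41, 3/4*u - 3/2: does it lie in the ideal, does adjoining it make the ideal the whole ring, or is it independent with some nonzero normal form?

6*u**2*v + v - 25 lies in I (it reduces to 0).

First compute the reduced Gröbner basis of I by Buchberger's algorithm.
f_1 = -5*u*v**2 + 4*u*v - 2*u - v + 7, LT = u*v**2.
f_2 = 5*u*v**2 - 12*u*v + 3/2*u + 2*v**3 - 3/5*v + 48/5, LT = u*v**2.
f_3 = -7*u**2 - 3*u - 7*v + 41, LT = u**2.
f_4 = 3/4*u - 3/2, LT = u.

S(f_1,f_2): lcm = u*v**2. S = 8/5*u*v + 1/10*u - 2/5*v**3 + 8/25*v - 83/25.
  reduce S modulo (f_1, f_2, f_3, f_4):
  remainder -2/5*v**3 + 88/25*v - 78/25 ≠ 0; add h_5 = -2/5*v**3 + 88/25*v - 78/25 to the basis.

S(f_1,f_3): lcm = u**2*v**2. S = -4/5*u**2*v + 2/5*u**2 - 3/7*u*v**2 + 1/5*u*v - 7/5*u - v**3 + 41/7*v**2.
  reduce S modulo (f_1, f_2, f_3, f_4, h_5):
  remainder 233/35*v**2 - 67/5*v + 236/35 ≠ 0; add h_6 = 233/35*v**2 - 67/5*v + 236/35 to the basis.

S(f_1,f_4): lcm = u*v**2. S = -4/5*u*v + 2/5*u + 2*v**2 + 1/5*v - 7/5.
  reduce S modulo (f_1, f_2, f_3, f_4, h_5, h_6):
  remainder 3059/1165*v - 3059/1165 ≠ 0; add h_7 = 3059/1165*v - 3059/1165 to the basis.

The other S-polynomials (S(f_2,f_3), S(f_2,f_4), S(f_3,f_4), S(f_1,h_5), S(f_2,h_5), S(f_3,h_5), S(f_4,h_5), S(f_1,h_6), S(f_2,h_6), S(f_3,h_6), S(f_4,h_6), S(h_5,h_6), S(f_1,h_7), S(f_2,h_7), S(f_3,h_7), S(f_4,h_7), S(h_5,h_7), S(h_6,h_7)) all reduce to 0 modulo the current basis, so we have a Gröbner basis.
Inter-reduce: drop elements whose leading term is divisible by another's, tail-reduce, and make monic.
Reduced Gröbner basis: {u - 2, v - 1}.
Label its elements g_1 = u - 2, g_2 = v - 1.

Reduce p = 6*u**2*v + v - 25 modulo G:
  leading term u**2*v: subtract (6*u*v)·g_1 from 6*u**2*v + v - 25 → 12*u*v + v - 25
  leading term u*v: subtract (12*v)·g_1 from 12*u*v + v - 25 → 25*v - 25
  leading term v: subtract (25)·g_2 from 25*v - 25 → 0
  normal form = 0.
Since the normal form is 0, p ∈ I.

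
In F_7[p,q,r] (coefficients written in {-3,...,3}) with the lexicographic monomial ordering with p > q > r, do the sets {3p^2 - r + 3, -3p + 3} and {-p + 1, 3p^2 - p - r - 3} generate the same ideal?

Equality of ideals is decidable: compute both reduced Gröbner bases (unique for the ordering) and check whether they agree.
Buchberger on the first generating set:
f_1 = 3p^2 - r + 3, LT = p^2.
f_2 = -3p + 3, LT = p.

S(f_1,f_2): lcm = p^2. S = p + 2r + 1.
  leading term p: subtract (2)·f_2 from p + 2r + 1 → 2r + 2
  leading term r: no divisor's leading term divides it; move 2r to the remainder.
  leading term 1: no divisor's leading term divides it; move 2 to the remainder.
  remainder 2r + 2 ≠ 0; add g_3 = 2r + 2 to the basis.

The other S-polynomials (S(f_1,g_3), S(f_2,g_3)) all reduce to 0 modulo the current basis, so we have a Gröbner basis.
Inter-reduce: drop elements whose leading term is divisible by another's, tail-reduce, and make monic.
Reduced Gröbner basis: {p - 1, r + 1}.

Buchberger on the second generating set:
h_1 = -p + 1, LT = p.
h_2 = 3p^2 - p - r - 3, LT = p^2.

S(h_1,h_2): lcm = p^2. S = -3p - 2r + 1.
  leading term p: subtract (3)·h_1 from -3p - 2r + 1 → -2r - 2
  leading term r: no divisor's leading term divides it; move -2r to the remainder.
  leading term 1: no divisor's leading term divides it; move -2 to the remainder.
  remainder -2r - 2 ≠ 0; add k_3 = -2r - 2 to the basis.

The other S-polynomials (S(h_1,k_3), S(h_2,k_3)) all reduce to 0 modulo the current basis, so we have a Gröbner basis.
Inter-reduce: drop elements whose leading term is divisible by another's, tail-reduce, and make monic.
Reduced Gröbner basis: {p - 1, r + 1}.

The two bases agree; hence the ideals are identical.

Yes, the ideals are equal.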